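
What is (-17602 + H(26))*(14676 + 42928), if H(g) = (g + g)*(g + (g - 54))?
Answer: -1019936424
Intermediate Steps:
H(g) = 2*g*(-54 + 2*g) (H(g) = (2*g)*(g + (-54 + g)) = (2*g)*(-54 + 2*g) = 2*g*(-54 + 2*g))
(-17602 + H(26))*(14676 + 42928) = (-17602 + 4*26*(-27 + 26))*(14676 + 42928) = (-17602 + 4*26*(-1))*57604 = (-17602 - 104)*57604 = -17706*57604 = -1019936424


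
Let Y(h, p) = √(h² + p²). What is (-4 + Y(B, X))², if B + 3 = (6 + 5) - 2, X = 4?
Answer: 68 - 16*√13 ≈ 10.311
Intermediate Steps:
B = 6 (B = -3 + ((6 + 5) - 2) = -3 + (11 - 2) = -3 + 9 = 6)
(-4 + Y(B, X))² = (-4 + √(6² + 4²))² = (-4 + √(36 + 16))² = (-4 + √52)² = (-4 + 2*√13)²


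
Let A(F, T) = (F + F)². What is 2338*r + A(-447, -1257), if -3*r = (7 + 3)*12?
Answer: 705716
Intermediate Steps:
A(F, T) = 4*F² (A(F, T) = (2*F)² = 4*F²)
r = -40 (r = -(7 + 3)*12/3 = -10*12/3 = -⅓*120 = -40)
2338*r + A(-447, -1257) = 2338*(-40) + 4*(-447)² = -93520 + 4*199809 = -93520 + 799236 = 705716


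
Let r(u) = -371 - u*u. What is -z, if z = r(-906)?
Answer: 821207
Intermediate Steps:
r(u) = -371 - u**2
z = -821207 (z = -371 - 1*(-906)**2 = -371 - 1*820836 = -371 - 820836 = -821207)
-z = -1*(-821207) = 821207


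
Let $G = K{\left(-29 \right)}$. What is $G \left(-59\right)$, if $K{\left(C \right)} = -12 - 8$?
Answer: $1180$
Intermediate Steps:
$K{\left(C \right)} = -20$ ($K{\left(C \right)} = -12 - 8 = -20$)
$G = -20$
$G \left(-59\right) = \left(-20\right) \left(-59\right) = 1180$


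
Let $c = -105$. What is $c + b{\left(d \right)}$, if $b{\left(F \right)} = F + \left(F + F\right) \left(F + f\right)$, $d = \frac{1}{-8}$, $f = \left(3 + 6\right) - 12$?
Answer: $- \frac{3339}{32} \approx -104.34$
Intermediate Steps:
$f = -3$ ($f = 9 - 12 = -3$)
$d = - \frac{1}{8} \approx -0.125$
$b{\left(F \right)} = F + 2 F \left(-3 + F\right)$ ($b{\left(F \right)} = F + \left(F + F\right) \left(F - 3\right) = F + 2 F \left(-3 + F\right)$)
$c + b{\left(d \right)} = -105 - \frac{-5 + 2 \left(- \frac{1}{8}\right)}{8} = -105 - \frac{-5 - \frac{1}{4}}{8} = -105 - - \frac{21}{32} = -105 + \frac{21}{32} = - \frac{3339}{32}$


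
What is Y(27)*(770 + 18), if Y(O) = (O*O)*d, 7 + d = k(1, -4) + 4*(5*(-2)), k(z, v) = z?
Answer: -26424792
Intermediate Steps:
d = -46 (d = -7 + (1 + 4*(5*(-2))) = -7 + (1 + 4*(-10)) = -7 + (1 - 40) = -7 - 39 = -46)
Y(O) = -46*O² (Y(O) = (O*O)*(-46) = O²*(-46) = -46*O²)
Y(27)*(770 + 18) = (-46*27²)*(770 + 18) = -46*729*788 = -33534*788 = -26424792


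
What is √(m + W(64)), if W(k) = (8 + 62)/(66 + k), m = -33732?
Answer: I*√5700617/13 ≈ 183.66*I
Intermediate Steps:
W(k) = 70/(66 + k)
√(m + W(64)) = √(-33732 + 70/(66 + 64)) = √(-33732 + 70/130) = √(-33732 + 70*(1/130)) = √(-33732 + 7/13) = √(-438509/13) = I*√5700617/13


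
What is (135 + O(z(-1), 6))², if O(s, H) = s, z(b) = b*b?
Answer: 18496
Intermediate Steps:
z(b) = b²
(135 + O(z(-1), 6))² = (135 + (-1)²)² = (135 + 1)² = 136² = 18496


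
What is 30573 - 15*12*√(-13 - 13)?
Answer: 30573 - 180*I*√26 ≈ 30573.0 - 917.82*I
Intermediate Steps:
30573 - 15*12*√(-13 - 13) = 30573 - 180*√(-26) = 30573 - 180*I*√26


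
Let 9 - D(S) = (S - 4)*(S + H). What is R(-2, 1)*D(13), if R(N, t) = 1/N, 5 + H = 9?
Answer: 72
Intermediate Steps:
H = 4 (H = -5 + 9 = 4)
D(S) = 9 - (-4 + S)*(4 + S) (D(S) = 9 - (S - 4)*(S + 4) = 9 - (-4 + S)*(4 + S))
R(-2, 1)*D(13) = (25 - 1*13²)/(-2) = -(25 - 1*169)/2 = -(25 - 169)/2 = -½*(-144) = 72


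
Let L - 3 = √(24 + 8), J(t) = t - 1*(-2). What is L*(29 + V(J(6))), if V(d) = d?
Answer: 111 + 148*√2 ≈ 320.30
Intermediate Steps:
J(t) = 2 + t (J(t) = t + 2 = 2 + t)
L = 3 + 4*√2 (L = 3 + √(24 + 8) = 3 + √32 = 3 + 4*√2 ≈ 8.6569)
L*(29 + V(J(6))) = (3 + 4*√2)*(29 + (2 + 6)) = (3 + 4*√2)*(29 + 8) = (3 + 4*√2)*37 = 111 + 148*√2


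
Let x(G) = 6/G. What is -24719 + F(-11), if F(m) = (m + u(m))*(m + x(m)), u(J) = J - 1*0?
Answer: -24465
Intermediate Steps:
u(J) = J (u(J) = J + 0 = J)
F(m) = 2*m*(m + 6/m) (F(m) = (m + m)*(m + 6/m) = (2*m)*(m + 6/m) = 2*m*(m + 6/m))
-24719 + F(-11) = -24719 + (12 + 2*(-11)²) = -24719 + (12 + 2*121) = -24719 + (12 + 242) = -24719 + 254 = -24465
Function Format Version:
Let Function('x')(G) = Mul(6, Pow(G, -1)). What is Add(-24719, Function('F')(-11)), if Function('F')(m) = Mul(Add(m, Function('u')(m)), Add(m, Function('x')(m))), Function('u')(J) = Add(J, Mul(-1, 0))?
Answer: -24465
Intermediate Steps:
Function('u')(J) = J (Function('u')(J) = Add(J, 0) = J)
Function('F')(m) = Mul(2, m, Add(m, Mul(6, Pow(m, -1)))) (Function('F')(m) = Mul(Add(m, m), Add(m, Mul(6, Pow(m, -1)))) = Mul(Mul(2, m), Add(m, Mul(6, Pow(m, -1)))) = Mul(2, m, Add(m, Mul(6, Pow(m, -1)))))
Add(-24719, Function('F')(-11)) = Add(-24719, Add(12, Mul(2, Pow(-11, 2)))) = Add(-24719, Add(12, Mul(2, 121))) = Add(-24719, Add(12, 242)) = Add(-24719, 254) = -24465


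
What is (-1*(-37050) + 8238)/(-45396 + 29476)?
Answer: -5661/1990 ≈ -2.8447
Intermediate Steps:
(-1*(-37050) + 8238)/(-45396 + 29476) = (37050 + 8238)/(-15920) = 45288*(-1/15920) = -5661/1990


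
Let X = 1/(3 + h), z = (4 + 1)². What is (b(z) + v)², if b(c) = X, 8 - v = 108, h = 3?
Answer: 358801/36 ≈ 9966.7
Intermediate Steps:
z = 25 (z = 5² = 25)
v = -100 (v = 8 - 1*108 = 8 - 108 = -100)
X = ⅙ (X = 1/(3 + 3) = 1/6 = ⅙ ≈ 0.16667)
b(c) = ⅙
(b(z) + v)² = (⅙ - 100)² = (-599/6)² = 358801/36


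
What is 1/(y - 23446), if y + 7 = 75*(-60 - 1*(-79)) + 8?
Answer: -1/22020 ≈ -4.5413e-5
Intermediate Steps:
y = 1426 (y = -7 + (75*(-60 - 1*(-79)) + 8) = -7 + (75*(-60 + 79) + 8) = -7 + (75*19 + 8) = -7 + (1425 + 8) = -7 + 1433 = 1426)
1/(y - 23446) = 1/(1426 - 23446) = 1/(-22020) = -1/22020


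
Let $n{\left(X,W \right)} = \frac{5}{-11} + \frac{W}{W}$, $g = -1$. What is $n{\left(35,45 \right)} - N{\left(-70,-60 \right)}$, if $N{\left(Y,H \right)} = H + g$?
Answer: $\frac{677}{11} \approx 61.545$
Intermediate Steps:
$N{\left(Y,H \right)} = -1 + H$ ($N{\left(Y,H \right)} = H - 1 = -1 + H$)
$n{\left(X,W \right)} = \frac{6}{11}$ ($n{\left(X,W \right)} = 5 \left(- \frac{1}{11}\right) + 1 = - \frac{5}{11} + 1 = \frac{6}{11}$)
$n{\left(35,45 \right)} - N{\left(-70,-60 \right)} = \frac{6}{11} - \left(-1 - 60\right) = \frac{6}{11} - -61 = \frac{6}{11} + 61 = \frac{677}{11}$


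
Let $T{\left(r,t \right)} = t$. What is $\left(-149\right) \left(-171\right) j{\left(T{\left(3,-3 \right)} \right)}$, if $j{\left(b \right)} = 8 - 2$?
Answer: $152874$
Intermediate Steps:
$j{\left(b \right)} = 6$ ($j{\left(b \right)} = 8 - 2 = 6$)
$\left(-149\right) \left(-171\right) j{\left(T{\left(3,-3 \right)} \right)} = \left(-149\right) \left(-171\right) 6 = 25479 \cdot 6 = 152874$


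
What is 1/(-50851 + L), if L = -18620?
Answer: -1/69471 ≈ -1.4394e-5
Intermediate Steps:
1/(-50851 + L) = 1/(-50851 - 18620) = 1/(-69471) = -1/69471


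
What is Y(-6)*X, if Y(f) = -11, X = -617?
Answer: 6787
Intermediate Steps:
Y(-6)*X = -11*(-617) = 6787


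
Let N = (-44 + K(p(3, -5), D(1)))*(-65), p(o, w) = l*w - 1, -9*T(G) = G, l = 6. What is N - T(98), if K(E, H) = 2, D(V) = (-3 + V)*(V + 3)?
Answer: 24668/9 ≈ 2740.9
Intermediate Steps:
D(V) = (-3 + V)*(3 + V)
T(G) = -G/9
p(o, w) = -1 + 6*w (p(o, w) = 6*w - 1 = -1 + 6*w)
N = 2730 (N = (-44 + 2)*(-65) = -42*(-65) = 2730)
N - T(98) = 2730 - (-1)*98/9 = 2730 - 1*(-98/9) = 2730 + 98/9 = 24668/9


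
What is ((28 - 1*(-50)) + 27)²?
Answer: 11025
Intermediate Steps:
((28 - 1*(-50)) + 27)² = ((28 + 50) + 27)² = (78 + 27)² = 105² = 11025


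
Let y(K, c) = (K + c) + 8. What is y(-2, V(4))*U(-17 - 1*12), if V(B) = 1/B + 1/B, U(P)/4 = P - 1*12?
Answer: -1066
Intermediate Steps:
U(P) = -48 + 4*P (U(P) = 4*(P - 1*12) = 4*(P - 12) = 4*(-12 + P) = -48 + 4*P)
V(B) = 2/B (V(B) = 1/B + 1/B = 2/B)
y(K, c) = 8 + K + c
y(-2, V(4))*U(-17 - 1*12) = (8 - 2 + 2/4)*(-48 + 4*(-17 - 1*12)) = (8 - 2 + 2*(1/4))*(-48 + 4*(-17 - 12)) = (8 - 2 + 1/2)*(-48 + 4*(-29)) = 13*(-48 - 116)/2 = (13/2)*(-164) = -1066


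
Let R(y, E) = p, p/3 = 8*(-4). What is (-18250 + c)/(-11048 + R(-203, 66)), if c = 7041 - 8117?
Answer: 9663/5572 ≈ 1.7342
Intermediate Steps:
p = -96 (p = 3*(8*(-4)) = 3*(-32) = -96)
R(y, E) = -96
c = -1076
(-18250 + c)/(-11048 + R(-203, 66)) = (-18250 - 1076)/(-11048 - 96) = -19326/(-11144) = -19326*(-1/11144) = 9663/5572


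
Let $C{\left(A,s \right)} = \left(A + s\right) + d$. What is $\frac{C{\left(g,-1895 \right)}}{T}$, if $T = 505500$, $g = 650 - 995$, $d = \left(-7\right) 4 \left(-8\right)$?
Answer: $- \frac{168}{42125} \approx -0.0039881$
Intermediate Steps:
$d = 224$ ($d = \left(-28\right) \left(-8\right) = 224$)
$g = -345$ ($g = 650 - 995 = -345$)
$C{\left(A,s \right)} = 224 + A + s$ ($C{\left(A,s \right)} = \left(A + s\right) + 224 = 224 + A + s$)
$\frac{C{\left(g,-1895 \right)}}{T} = \frac{224 - 345 - 1895}{505500} = \left(-2016\right) \frac{1}{505500} = - \frac{168}{42125}$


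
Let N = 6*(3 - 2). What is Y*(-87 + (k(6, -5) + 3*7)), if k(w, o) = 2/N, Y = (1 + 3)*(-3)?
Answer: 788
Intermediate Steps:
Y = -12 (Y = 4*(-3) = -12)
N = 6 (N = 6*1 = 6)
k(w, o) = 1/3 (k(w, o) = 2/6 = 2*(1/6) = 1/3)
Y*(-87 + (k(6, -5) + 3*7)) = -12*(-87 + (1/3 + 3*7)) = -12*(-87 + (1/3 + 21)) = -12*(-87 + 64/3) = -12*(-197/3) = 788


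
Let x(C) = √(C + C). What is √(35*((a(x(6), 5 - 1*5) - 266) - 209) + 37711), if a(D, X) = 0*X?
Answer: √21086 ≈ 145.21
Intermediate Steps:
x(C) = √2*√C (x(C) = √(2*C) = √2*√C)
a(D, X) = 0
√(35*((a(x(6), 5 - 1*5) - 266) - 209) + 37711) = √(35*((0 - 266) - 209) + 37711) = √(35*(-266 - 209) + 37711) = √(35*(-475) + 37711) = √(-16625 + 37711) = √21086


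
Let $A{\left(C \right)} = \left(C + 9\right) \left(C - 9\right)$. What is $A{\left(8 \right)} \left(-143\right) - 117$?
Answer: $2314$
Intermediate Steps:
$A{\left(C \right)} = \left(-9 + C\right) \left(9 + C\right)$ ($A{\left(C \right)} = \left(9 + C\right) \left(-9 + C\right) = \left(-9 + C\right) \left(9 + C\right)$)
$A{\left(8 \right)} \left(-143\right) - 117 = \left(-81 + 8^{2}\right) \left(-143\right) - 117 = \left(-81 + 64\right) \left(-143\right) - 117 = \left(-17\right) \left(-143\right) - 117 = 2431 - 117 = 2314$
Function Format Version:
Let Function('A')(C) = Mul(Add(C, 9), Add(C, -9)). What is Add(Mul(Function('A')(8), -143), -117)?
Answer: 2314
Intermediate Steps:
Function('A')(C) = Mul(Add(-9, C), Add(9, C)) (Function('A')(C) = Mul(Add(9, C), Add(-9, C)) = Mul(Add(-9, C), Add(9, C)))
Add(Mul(Function('A')(8), -143), -117) = Add(Mul(Add(-81, Pow(8, 2)), -143), -117) = Add(Mul(Add(-81, 64), -143), -117) = Add(Mul(-17, -143), -117) = Add(2431, -117) = 2314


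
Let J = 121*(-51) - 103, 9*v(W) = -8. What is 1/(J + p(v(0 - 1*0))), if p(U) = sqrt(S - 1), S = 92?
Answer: -6274/39362985 - sqrt(91)/39362985 ≈ -0.00015963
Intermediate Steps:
v(W) = -8/9 (v(W) = (1/9)*(-8) = -8/9)
p(U) = sqrt(91) (p(U) = sqrt(92 - 1) = sqrt(91))
J = -6274 (J = -6171 - 103 = -6274)
1/(J + p(v(0 - 1*0))) = 1/(-6274 + sqrt(91))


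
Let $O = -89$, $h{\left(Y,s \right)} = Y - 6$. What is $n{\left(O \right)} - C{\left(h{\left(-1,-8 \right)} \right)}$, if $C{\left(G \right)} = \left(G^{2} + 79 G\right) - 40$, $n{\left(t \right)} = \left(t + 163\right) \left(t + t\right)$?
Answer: $-12628$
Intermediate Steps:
$h{\left(Y,s \right)} = -6 + Y$ ($h{\left(Y,s \right)} = Y - 6 = -6 + Y$)
$n{\left(t \right)} = 2 t \left(163 + t\right)$ ($n{\left(t \right)} = \left(163 + t\right) 2 t = 2 t \left(163 + t\right)$)
$C{\left(G \right)} = -40 + G^{2} + 79 G$
$n{\left(O \right)} - C{\left(h{\left(-1,-8 \right)} \right)} = 2 \left(-89\right) \left(163 - 89\right) - \left(-40 + \left(-6 - 1\right)^{2} + 79 \left(-6 - 1\right)\right) = 2 \left(-89\right) 74 - \left(-40 + \left(-7\right)^{2} + 79 \left(-7\right)\right) = -13172 - \left(-40 + 49 - 553\right) = -13172 - -544 = -13172 + 544 = -12628$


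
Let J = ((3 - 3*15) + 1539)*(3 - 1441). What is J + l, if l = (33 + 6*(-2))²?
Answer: -2152245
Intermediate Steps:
l = 441 (l = (33 - 12)² = 21² = 441)
J = -2152686 (J = ((3 - 45) + 1539)*(-1438) = (-42 + 1539)*(-1438) = 1497*(-1438) = -2152686)
J + l = -2152686 + 441 = -2152245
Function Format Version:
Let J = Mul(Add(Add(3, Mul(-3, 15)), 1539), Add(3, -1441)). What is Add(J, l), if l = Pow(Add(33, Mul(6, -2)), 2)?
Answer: -2152245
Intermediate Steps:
l = 441 (l = Pow(Add(33, -12), 2) = Pow(21, 2) = 441)
J = -2152686 (J = Mul(Add(Add(3, -45), 1539), -1438) = Mul(Add(-42, 1539), -1438) = Mul(1497, -1438) = -2152686)
Add(J, l) = Add(-2152686, 441) = -2152245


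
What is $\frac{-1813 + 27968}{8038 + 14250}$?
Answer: $\frac{26155}{22288} \approx 1.1735$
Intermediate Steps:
$\frac{-1813 + 27968}{8038 + 14250} = \frac{26155}{22288}$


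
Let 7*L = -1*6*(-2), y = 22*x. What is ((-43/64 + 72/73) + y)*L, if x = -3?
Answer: -920649/8176 ≈ -112.60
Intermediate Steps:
y = -66 (y = 22*(-3) = -66)
L = 12/7 (L = (-1*6*(-2))/7 = (-6*(-2))/7 = (⅐)*12 = 12/7 ≈ 1.7143)
((-43/64 + 72/73) + y)*L = ((-43/64 + 72/73) - 66)*(12/7) = (1469/4672 - 66)*(12/7) = -306883/4672*12/7 = -920649/8176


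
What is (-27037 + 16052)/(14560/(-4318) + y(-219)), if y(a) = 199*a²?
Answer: -23716615/20606004721 ≈ -0.0011510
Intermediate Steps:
(-27037 + 16052)/(14560/(-4318) + y(-219)) = (-27037 + 16052)/(14560/(-4318) + 199*(-219)²) = -10985/(14560*(-1/4318) + 199*47961) = -10985/(-7280/2159 + 9544239) = -10985/20606004721/2159 = -10985*2159/20606004721 = -23716615/20606004721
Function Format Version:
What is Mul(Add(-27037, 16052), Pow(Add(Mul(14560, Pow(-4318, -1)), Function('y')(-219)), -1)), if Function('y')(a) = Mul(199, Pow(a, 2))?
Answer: Rational(-23716615, 20606004721) ≈ -0.0011510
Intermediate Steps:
Mul(Add(-27037, 16052), Pow(Add(Mul(14560, Pow(-4318, -1)), Function('y')(-219)), -1)) = Mul(Add(-27037, 16052), Pow(Add(Mul(14560, Pow(-4318, -1)), Mul(199, Pow(-219, 2))), -1)) = Mul(-10985, Pow(Add(Mul(14560, Rational(-1, 4318)), Mul(199, 47961)), -1)) = Mul(-10985, Pow(Add(Rational(-7280, 2159), 9544239), -1)) = Mul(-10985, Pow(Rational(20606004721, 2159), -1)) = Mul(-10985, Rational(2159, 20606004721)) = Rational(-23716615, 20606004721)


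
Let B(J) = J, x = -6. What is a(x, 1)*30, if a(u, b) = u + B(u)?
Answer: -360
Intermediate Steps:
a(u, b) = 2*u (a(u, b) = u + u = 2*u)
a(x, 1)*30 = (2*(-6))*30 = -12*30 = -360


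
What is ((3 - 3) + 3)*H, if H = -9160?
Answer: -27480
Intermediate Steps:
((3 - 3) + 3)*H = ((3 - 3) + 3)*(-9160) = (0 + 3)*(-9160) = 3*(-9160) = -27480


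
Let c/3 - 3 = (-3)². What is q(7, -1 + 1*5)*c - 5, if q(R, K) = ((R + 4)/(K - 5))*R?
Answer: -2777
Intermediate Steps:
c = 36 (c = 9 + 3*(-3)² = 9 + 3*9 = 9 + 27 = 36)
q(R, K) = R*(4 + R)/(-5 + K) (q(R, K) = ((4 + R)/(-5 + K))*R = R*(4 + R)/(-5 + K))
q(7, -1 + 1*5)*c - 5 = (7*(4 + 7)/(-5 + (-1 + 1*5)))*36 - 5 = (7*11/(-5 + (-1 + 5)))*36 - 5 = (7*11/(-5 + 4))*36 - 5 = (7*11/(-1))*36 - 5 = (7*(-1)*11)*36 - 5 = -77*36 - 5 = -2772 - 5 = -2777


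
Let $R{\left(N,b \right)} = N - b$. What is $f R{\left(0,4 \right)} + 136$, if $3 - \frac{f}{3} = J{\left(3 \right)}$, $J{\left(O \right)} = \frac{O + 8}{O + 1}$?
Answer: $133$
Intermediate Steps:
$J{\left(O \right)} = \frac{8 + O}{1 + O}$
$f = \frac{3}{4}$ ($f = 9 - 3 \frac{8 + 3}{1 + 3} = 9 - 3 \cdot \frac{1}{4} \cdot 11 = 9 - \frac{33}{4} = \frac{3}{4} \approx 0.75$)
$f R{\left(0,4 \right)} + 136 = \frac{3 \left(0 - 4\right)}{4} + 136 = \frac{3}{4} \left(-4\right) + 136 = -3 + 136 = 133$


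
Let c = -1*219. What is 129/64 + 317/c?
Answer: 7963/14016 ≈ 0.56814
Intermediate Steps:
c = -219
129/64 + 317/c = 129/64 + 317/(-219) = 129*(1/64) + 317*(-1/219) = 129/64 - 317/219 = 7963/14016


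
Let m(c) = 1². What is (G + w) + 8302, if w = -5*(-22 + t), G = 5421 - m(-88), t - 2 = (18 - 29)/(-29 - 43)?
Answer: 995129/72 ≈ 13821.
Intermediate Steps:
m(c) = 1
t = 155/72 (t = 2 + (18 - 29)/(-29 - 43) = 2 - 11/(-72) = 2 - 11*(-1/72) = 2 + 11/72 = 155/72 ≈ 2.1528)
G = 5420 (G = 5421 - 1*1 = 5421 - 1 = 5420)
w = 7145/72 (w = -5*(-22 + 155/72) = -5*(-1429/72) = 7145/72 ≈ 99.236)
(G + w) + 8302 = (5420 + 7145/72) + 8302 = 397385/72 + 8302 = 995129/72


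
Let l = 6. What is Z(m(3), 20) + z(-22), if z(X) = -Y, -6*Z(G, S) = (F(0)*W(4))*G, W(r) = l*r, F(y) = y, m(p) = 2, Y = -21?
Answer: 21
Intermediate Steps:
W(r) = 6*r
Z(G, S) = 0 (Z(G, S) = -0*(6*4)*G/6 = -0*24*G/6 = -0*G = -1/6*0 = 0)
z(X) = 21 (z(X) = -1*(-21) = 21)
Z(m(3), 20) + z(-22) = 0 + 21 = 21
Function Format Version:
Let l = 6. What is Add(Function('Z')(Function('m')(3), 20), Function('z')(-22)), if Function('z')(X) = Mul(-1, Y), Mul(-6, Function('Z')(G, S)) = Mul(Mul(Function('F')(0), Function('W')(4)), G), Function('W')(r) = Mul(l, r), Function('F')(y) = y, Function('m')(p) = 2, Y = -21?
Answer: 21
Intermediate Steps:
Function('W')(r) = Mul(6, r)
Function('Z')(G, S) = 0 (Function('Z')(G, S) = Mul(Rational(-1, 6), Mul(Mul(0, Mul(6, 4)), G)) = Mul(Rational(-1, 6), Mul(Mul(0, 24), G)) = Mul(Rational(-1, 6), Mul(0, G)) = Mul(Rational(-1, 6), 0) = 0)
Function('z')(X) = 21 (Function('z')(X) = Mul(-1, -21) = 21)
Add(Function('Z')(Function('m')(3), 20), Function('z')(-22)) = Add(0, 21) = 21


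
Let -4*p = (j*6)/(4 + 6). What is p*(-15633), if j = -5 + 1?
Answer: -46899/5 ≈ -9379.8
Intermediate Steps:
j = -4
p = ⅗ (p = -(-4*6)/(4*(4 + 6)) = -(-6)/10 = -¼*(-12/5) = ⅗ ≈ 0.60000)
p*(-15633) = (⅗)*(-15633) = -46899/5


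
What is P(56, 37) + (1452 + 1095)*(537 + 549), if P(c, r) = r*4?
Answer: 2766190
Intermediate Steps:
P(c, r) = 4*r
P(56, 37) + (1452 + 1095)*(537 + 549) = 4*37 + (1452 + 1095)*(537 + 549) = 148 + 2547*1086 = 148 + 2766042 = 2766190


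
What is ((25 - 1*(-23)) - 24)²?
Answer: 576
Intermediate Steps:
((25 - 1*(-23)) - 24)² = ((25 + 23) - 24)² = (48 - 24)² = 24² = 576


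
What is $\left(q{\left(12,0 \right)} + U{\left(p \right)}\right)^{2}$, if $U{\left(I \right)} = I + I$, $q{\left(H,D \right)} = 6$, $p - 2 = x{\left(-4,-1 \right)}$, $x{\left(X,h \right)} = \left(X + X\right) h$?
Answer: $676$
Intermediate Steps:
$x{\left(X,h \right)} = 2 X h$
$p = 10$ ($p = 2 + 2 \left(-4\right) \left(-1\right) = 2 + 8 = 10$)
$U{\left(I \right)} = 2 I$
$\left(q{\left(12,0 \right)} + U{\left(p \right)}\right)^{2} = \left(6 + 2 \cdot 10\right)^{2} = \left(6 + 20\right)^{2} = 26^{2} = 676$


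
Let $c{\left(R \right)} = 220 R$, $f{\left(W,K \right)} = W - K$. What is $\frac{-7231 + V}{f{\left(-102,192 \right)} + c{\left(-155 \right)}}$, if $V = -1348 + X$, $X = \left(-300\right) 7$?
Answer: $\frac{10679}{34394} \approx 0.31049$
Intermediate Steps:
$X = -2100$
$V = -3448$ ($V = -1348 - 2100 = -3448$)
$\frac{-7231 + V}{f{\left(-102,192 \right)} + c{\left(-155 \right)}} = \frac{-7231 - 3448}{\left(-102 - 192\right) + 220 \left(-155\right)} = - \frac{10679}{\left(-102 - 192\right) - 34100} = - \frac{10679}{-294 - 34100} = - \frac{10679}{-34394} = \left(-10679\right) \left(- \frac{1}{34394}\right) = \frac{10679}{34394}$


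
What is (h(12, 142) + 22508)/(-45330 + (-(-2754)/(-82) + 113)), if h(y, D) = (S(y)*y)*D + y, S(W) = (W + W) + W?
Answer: -1719212/927637 ≈ -1.8533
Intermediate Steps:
S(W) = 3*W (S(W) = 2*W + W = 3*W)
h(y, D) = y + 3*D*y² (h(y, D) = ((3*y)*y)*D + y = (3*y²)*D + y = 3*D*y² + y = y + 3*D*y²)
(h(12, 142) + 22508)/(-45330 + (-(-2754)/(-82) + 113)) = (12*(1 + 3*142*12) + 22508)/(-45330 + (-(-2754)/(-82) + 113)) = (12*(1 + 5112) + 22508)/(-45330 + (-(-2754)*(-1)/82 + 113)) = (12*5113 + 22508)/(-45330 + (-81*17/41 + 113)) = (61356 + 22508)/(-45330 + (-1377/41 + 113)) = 83864/(-45330 + 3256/41) = 83864/(-1855274/41) = 83864*(-41/1855274) = -1719212/927637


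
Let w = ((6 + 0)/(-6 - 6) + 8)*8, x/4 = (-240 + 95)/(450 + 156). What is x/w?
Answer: -29/1818 ≈ -0.015952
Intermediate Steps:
x = -290/303 (x = 4*((-240 + 95)/(450 + 156)) = 4*(-145/606) = -290/303 ≈ -0.95710)
w = 60 (w = (6/(-12) + 8)*8 = (6*(-1/12) + 8)*8 = (-½ + 8)*8 = (15/2)*8 = 60)
x/w = -290/303/60 = -290/303*1/60 = -29/1818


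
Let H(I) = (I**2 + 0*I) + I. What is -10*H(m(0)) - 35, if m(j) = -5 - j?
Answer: -235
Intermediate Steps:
H(I) = I + I**2 (H(I) = (I**2 + 0) + I = I**2 + I = I + I**2)
-10*H(m(0)) - 35 = -10*(-5 - 1*0)*(1 + (-5 - 1*0)) - 35 = -10*(-5 + 0)*(1 + (-5 + 0)) - 35 = -(-50)*(1 - 5) - 35 = -(-50)*(-4) - 35 = -10*20 - 35 = -200 - 35 = -235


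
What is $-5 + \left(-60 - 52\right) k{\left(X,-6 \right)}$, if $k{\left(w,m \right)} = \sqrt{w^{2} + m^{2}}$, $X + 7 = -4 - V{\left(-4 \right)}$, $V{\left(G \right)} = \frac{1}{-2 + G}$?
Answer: $-5 - \frac{56 \sqrt{5521}}{3} \approx -1392.0$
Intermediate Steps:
$X = - \frac{65}{6}$ ($X = -7 - \left(4 + \frac{1}{-2 - 4}\right) = -7 - \frac{23}{6} = - \frac{65}{6} \approx -10.833$)
$k{\left(w,m \right)} = \sqrt{m^{2} + w^{2}}$
$-5 + \left(-60 - 52\right) k{\left(X,-6 \right)} = -5 + \left(-60 - 52\right) \sqrt{\left(-6\right)^{2} + \left(- \frac{65}{6}\right)^{2}} = -5 + \left(-60 - 52\right) \sqrt{36 + \frac{4225}{36}} = -5 - 112 \sqrt{\frac{5521}{36}} = -5 - 112 \frac{\sqrt{5521}}{6} = -5 - \frac{56 \sqrt{5521}}{3}$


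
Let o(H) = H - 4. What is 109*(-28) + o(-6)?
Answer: -3062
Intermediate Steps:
o(H) = -4 + H
109*(-28) + o(-6) = 109*(-28) + (-4 - 6) = -3052 - 10 = -3062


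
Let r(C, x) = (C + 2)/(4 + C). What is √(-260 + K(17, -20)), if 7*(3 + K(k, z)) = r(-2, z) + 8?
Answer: I*√12831/7 ≈ 16.182*I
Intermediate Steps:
r(C, x) = (2 + C)/(4 + C)
K(k, z) = -13/7 (K(k, z) = -3 + ((2 - 2)/(4 - 2) + 8)/7 = -3 + (0/2 + 8)/7 = -3 + ((½)*0 + 8)/7 = -3 + (0 + 8)/7 = -3 + (⅐)*8 = -3 + 8/7 = -13/7)
√(-260 + K(17, -20)) = √(-260 - 13/7) = √(-1833/7) = I*√12831/7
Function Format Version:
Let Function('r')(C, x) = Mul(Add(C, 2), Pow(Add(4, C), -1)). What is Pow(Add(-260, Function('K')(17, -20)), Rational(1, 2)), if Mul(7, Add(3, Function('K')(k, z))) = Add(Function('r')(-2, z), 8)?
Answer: Mul(Rational(1, 7), I, Pow(12831, Rational(1, 2))) ≈ Mul(16.182, I)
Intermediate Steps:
Function('r')(C, x) = Mul(Pow(Add(4, C), -1), Add(2, C)) (Function('r')(C, x) = Mul(Add(2, C), Pow(Add(4, C), -1)) = Mul(Pow(Add(4, C), -1), Add(2, C)))
Function('K')(k, z) = Rational(-13, 7) (Function('K')(k, z) = Add(-3, Mul(Rational(1, 7), Add(Mul(Pow(Add(4, -2), -1), Add(2, -2)), 8))) = Add(-3, Mul(Rational(1, 7), Add(Mul(Pow(2, -1), 0), 8))) = Add(-3, Mul(Rational(1, 7), Add(Mul(Rational(1, 2), 0), 8))) = Add(-3, Mul(Rational(1, 7), Add(0, 8))) = Add(-3, Mul(Rational(1, 7), 8)) = Add(-3, Rational(8, 7)) = Rational(-13, 7))
Pow(Add(-260, Function('K')(17, -20)), Rational(1, 2)) = Pow(Add(-260, Rational(-13, 7)), Rational(1, 2)) = Pow(Rational(-1833, 7), Rational(1, 2)) = Mul(Rational(1, 7), I, Pow(12831, Rational(1, 2)))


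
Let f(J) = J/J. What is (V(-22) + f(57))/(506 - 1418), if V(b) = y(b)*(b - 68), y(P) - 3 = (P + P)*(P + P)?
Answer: 174509/912 ≈ 191.35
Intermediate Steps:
f(J) = 1
y(P) = 3 + 4*P² (y(P) = 3 + (P + P)*(P + P) = 3 + (2*P)*(2*P) = 3 + 4*P²)
V(b) = (-68 + b)*(3 + 4*b²) (V(b) = (3 + 4*b²)*(b - 68) = (3 + 4*b²)*(-68 + b) = (-68 + b)*(3 + 4*b²))
(V(-22) + f(57))/(506 - 1418) = ((-68 - 22)*(3 + 4*(-22)²) + 1)/(506 - 1418) = (-90*(3 + 4*484) + 1)/(-912) = (-90*(3 + 1936) + 1)*(-1/912) = (-90*1939 + 1)*(-1/912) = (-174510 + 1)*(-1/912) = -174509*(-1/912) = 174509/912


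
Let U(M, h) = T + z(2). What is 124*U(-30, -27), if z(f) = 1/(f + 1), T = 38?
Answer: 14260/3 ≈ 4753.3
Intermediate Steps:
z(f) = 1/(1 + f)
U(M, h) = 115/3 (U(M, h) = 38 + 1/(1 + 2) = 38 + 1/3 = 38 + ⅓ = 115/3)
124*U(-30, -27) = 124*(115/3) = 14260/3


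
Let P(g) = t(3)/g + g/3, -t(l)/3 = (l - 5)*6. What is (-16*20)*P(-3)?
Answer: 4160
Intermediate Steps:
t(l) = 90 - 18*l (t(l) = -3*(l - 5)*6 = -3*(-5 + l)*6 = -3*(-30 + 6*l) = 90 - 18*l)
P(g) = 36/g + g/3 (P(g) = (90 - 18*3)/g + g/3 = (90 - 54)/g + g*(⅓) = 36/g + g/3)
(-16*20)*P(-3) = (-16*20)*(36/(-3) + (⅓)*(-3)) = -320*(36*(-⅓) - 1) = -320*(-12 - 1) = -320*(-13) = 4160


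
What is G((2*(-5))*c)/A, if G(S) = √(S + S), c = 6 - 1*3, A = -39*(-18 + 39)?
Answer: -2*I*√15/819 ≈ -0.0094578*I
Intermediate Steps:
A = -819 (A = -39*21 = -819)
c = 3 (c = 6 - 3 = 3)
G(S) = √2*√S (G(S) = √(2*S) = √2*√S)
G((2*(-5))*c)/A = (√2*√((2*(-5))*3))/(-819) = (√2*√(-10*3))*(-1/819) = (√2*√(-30))*(-1/819) = (√2*(I*√30))*(-1/819) = (2*I*√15)*(-1/819) = -2*I*√15/819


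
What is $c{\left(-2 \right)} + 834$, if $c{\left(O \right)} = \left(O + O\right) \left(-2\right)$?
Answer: $842$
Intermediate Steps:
$c{\left(O \right)} = - 4 O$ ($c{\left(O \right)} = 2 O \left(-2\right) = - 4 O$)
$c{\left(-2 \right)} + 834 = \left(-4\right) \left(-2\right) + 834 = 8 + 834 = 842$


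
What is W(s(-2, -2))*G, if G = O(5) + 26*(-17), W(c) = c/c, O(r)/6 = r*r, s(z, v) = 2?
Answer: -292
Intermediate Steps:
O(r) = 6*r**2 (O(r) = 6*(r*r) = 6*r**2)
W(c) = 1
G = -292 (G = 6*5**2 + 26*(-17) = 6*25 - 442 = 150 - 442 = -292)
W(s(-2, -2))*G = 1*(-292) = -292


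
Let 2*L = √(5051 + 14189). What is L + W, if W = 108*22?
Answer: 2376 + √4810 ≈ 2445.4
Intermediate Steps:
W = 2376
L = √4810 (L = √(5051 + 14189)/2 = √19240/2 = (2*√4810)/2 = √4810 ≈ 69.354)
L + W = √4810 + 2376 = 2376 + √4810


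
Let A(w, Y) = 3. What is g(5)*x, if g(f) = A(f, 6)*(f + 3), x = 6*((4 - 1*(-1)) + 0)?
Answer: 720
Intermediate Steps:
x = 30 (x = 6*((4 + 1) + 0) = 6*(5 + 0) = 6*5 = 30)
g(f) = 9 + 3*f (g(f) = 3*(f + 3) = 3*(3 + f) = 9 + 3*f)
g(5)*x = (9 + 3*5)*30 = (9 + 15)*30 = 24*30 = 720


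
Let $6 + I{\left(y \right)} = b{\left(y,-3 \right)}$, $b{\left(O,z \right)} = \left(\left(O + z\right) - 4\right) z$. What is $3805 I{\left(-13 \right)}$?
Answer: $205470$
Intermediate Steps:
$b{\left(O,z \right)} = z \left(-4 + O + z\right)$ ($b{\left(O,z \right)} = \left(-4 + O + z\right) z = z \left(-4 + O + z\right)$)
$I{\left(y \right)} = 15 - 3 y$ ($I{\left(y \right)} = -6 - 3 \left(-4 + y - 3\right) = -6 - 3 \left(-7 + y\right) = -6 - \left(-21 + 3 y\right) = 15 - 3 y$)
$3805 I{\left(-13 \right)} = 3805 \left(15 - -39\right) = 3805 \left(15 + 39\right) = 3805 \cdot 54 = 205470$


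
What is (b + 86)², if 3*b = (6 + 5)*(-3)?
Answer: 5625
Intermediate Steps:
b = -11 (b = ((6 + 5)*(-3))/3 = (11*(-3))/3 = (⅓)*(-33) = -11)
(b + 86)² = (-11 + 86)² = 75² = 5625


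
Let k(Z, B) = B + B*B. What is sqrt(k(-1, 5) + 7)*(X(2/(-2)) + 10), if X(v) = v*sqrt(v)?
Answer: sqrt(37)*(10 - I) ≈ 60.828 - 6.0828*I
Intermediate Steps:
k(Z, B) = B + B**2
X(v) = v**(3/2)
sqrt(k(-1, 5) + 7)*(X(2/(-2)) + 10) = sqrt(5*(1 + 5) + 7)*((2/(-2))**(3/2) + 10) = sqrt(5*6 + 7)*((2*(-1/2))**(3/2) + 10) = sqrt(30 + 7)*((-1)**(3/2) + 10) = sqrt(37)*(-I + 10) = sqrt(37)*(10 - I)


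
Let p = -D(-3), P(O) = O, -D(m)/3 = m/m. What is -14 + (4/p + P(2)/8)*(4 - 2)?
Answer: -65/6 ≈ -10.833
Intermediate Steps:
D(m) = -3 (D(m) = -3*m/m = -3*1 = -3)
p = 3 (p = -1*(-3) = 3)
-14 + (4/p + P(2)/8)*(4 - 2) = -14 + (4/3 + 2/8)*(4 - 2) = -14 + (4*(1/3) + 2*(1/8))*2 = -14 + (4/3 + 1/4)*2 = -14 + (19/12)*2 = -14 + 19/6 = -65/6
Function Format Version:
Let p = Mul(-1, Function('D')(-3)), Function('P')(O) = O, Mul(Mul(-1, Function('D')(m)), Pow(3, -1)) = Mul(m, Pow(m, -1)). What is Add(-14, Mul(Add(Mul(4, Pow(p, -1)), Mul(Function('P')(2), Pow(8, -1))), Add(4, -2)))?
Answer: Rational(-65, 6) ≈ -10.833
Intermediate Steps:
Function('D')(m) = -3 (Function('D')(m) = Mul(-3, Mul(m, Pow(m, -1))) = Mul(-3, 1) = -3)
p = 3 (p = Mul(-1, -3) = 3)
Add(-14, Mul(Add(Mul(4, Pow(p, -1)), Mul(Function('P')(2), Pow(8, -1))), Add(4, -2))) = Add(-14, Mul(Add(Mul(4, Pow(3, -1)), Mul(2, Pow(8, -1))), Add(4, -2))) = Add(-14, Mul(Add(Mul(4, Rational(1, 3)), Mul(2, Rational(1, 8))), 2)) = Add(-14, Mul(Add(Rational(4, 3), Rational(1, 4)), 2)) = Add(-14, Mul(Rational(19, 12), 2)) = Add(-14, Rational(19, 6)) = Rational(-65, 6)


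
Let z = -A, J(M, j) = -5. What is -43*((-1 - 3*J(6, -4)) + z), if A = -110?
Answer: -5332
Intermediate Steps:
z = 110 (z = -1*(-110) = 110)
-43*((-1 - 3*J(6, -4)) + z) = -43*((-1 - 3*(-5)) + 110) = -43*((-1 + 15) + 110) = -43*(14 + 110) = -43*124 = -5332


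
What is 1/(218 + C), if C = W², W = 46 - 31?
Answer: 1/443 ≈ 0.0022573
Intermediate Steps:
W = 15
C = 225 (C = 15² = 225)
1/(218 + C) = 1/(218 + 225) = 1/443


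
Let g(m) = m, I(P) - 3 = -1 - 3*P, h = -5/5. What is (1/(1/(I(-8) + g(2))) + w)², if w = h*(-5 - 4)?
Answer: 1369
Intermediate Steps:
h = -1 (h = -5*⅕ = -1)
I(P) = 2 - 3*P (I(P) = 3 + (-1 - 3*P) = 2 - 3*P)
w = 9 (w = -(-5 - 4) = -1*(-9) = 9)
(1/(1/(I(-8) + g(2))) + w)² = (1/(1/((2 - 3*(-8)) + 2)) + 9)² = (1/(1/((2 + 24) + 2)) + 9)² = (1/(1/(26 + 2)) + 9)² = (1/(1/28) + 9)² = (28 + 9)² = 37² = 1369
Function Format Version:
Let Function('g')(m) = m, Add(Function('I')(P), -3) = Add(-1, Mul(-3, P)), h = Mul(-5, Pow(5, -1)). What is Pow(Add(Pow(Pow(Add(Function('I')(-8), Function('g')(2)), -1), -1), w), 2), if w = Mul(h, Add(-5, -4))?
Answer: 1369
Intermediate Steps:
h = -1 (h = Mul(-5, Rational(1, 5)) = -1)
Function('I')(P) = Add(2, Mul(-3, P)) (Function('I')(P) = Add(3, Add(-1, Mul(-3, P))) = Add(2, Mul(-3, P)))
w = 9 (w = Mul(-1, Add(-5, -4)) = Mul(-1, -9) = 9)
Pow(Add(Pow(Pow(Add(Function('I')(-8), Function('g')(2)), -1), -1), w), 2) = Pow(Add(Pow(Pow(Add(Add(2, Mul(-3, -8)), 2), -1), -1), 9), 2) = Pow(Add(Pow(Pow(Add(Add(2, 24), 2), -1), -1), 9), 2) = Pow(Add(Pow(Pow(Add(26, 2), -1), -1), 9), 2) = Pow(Add(Pow(Pow(28, -1), -1), 9), 2) = Pow(Add(Pow(Rational(1, 28), -1), 9), 2) = Pow(Add(28, 9), 2) = Pow(37, 2) = 1369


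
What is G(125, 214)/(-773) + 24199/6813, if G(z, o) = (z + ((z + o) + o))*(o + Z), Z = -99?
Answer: -512503783/5266449 ≈ -97.315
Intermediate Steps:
G(z, o) = (-99 + o)*(2*o + 2*z) (G(z, o) = (z + ((z + o) + o))*(o - 99) = (z + ((o + z) + o))*(-99 + o) = (z + (z + 2*o))*(-99 + o) = (2*o + 2*z)*(-99 + o) = (-99 + o)*(2*o + 2*z))
G(125, 214)/(-773) + 24199/6813 = (-198*214 - 198*125 + 2*214² + 2*214*125)/(-773) + 24199/6813 = (-42372 - 24750 + 2*45796 + 53500)*(-1/773) + 24199*(1/6813) = (-42372 - 24750 + 91592 + 53500)*(-1/773) + 24199/6813 = 77970*(-1/773) + 24199/6813 = -77970/773 + 24199/6813 = -512503783/5266449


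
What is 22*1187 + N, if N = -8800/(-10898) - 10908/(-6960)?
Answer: 82538713021/3160420 ≈ 26116.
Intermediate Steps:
N = 7505141/3160420 (N = -8800*(-1/10898) - 10908*(-1/6960) = 4400/5449 + 909/580 = 7505141/3160420 ≈ 2.3747)
22*1187 + N = 22*1187 + 7505141/3160420 = 26114 + 7505141/3160420 = 82538713021/3160420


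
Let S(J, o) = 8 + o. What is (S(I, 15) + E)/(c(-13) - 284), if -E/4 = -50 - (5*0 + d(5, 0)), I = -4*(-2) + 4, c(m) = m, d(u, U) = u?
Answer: -9/11 ≈ -0.81818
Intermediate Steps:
I = 12 (I = 8 + 4 = 12)
E = 220 (E = -4*(-50 - (5*0 + 5)) = -4*(-50 - (0 + 5)) = -4*(-50 - 1*5) = -4*(-50 - 5) = -4*(-55) = 220)
(S(I, 15) + E)/(c(-13) - 284) = ((8 + 15) + 220)/(-13 - 284) = (23 + 220)/(-297) = 243*(-1/297) = -9/11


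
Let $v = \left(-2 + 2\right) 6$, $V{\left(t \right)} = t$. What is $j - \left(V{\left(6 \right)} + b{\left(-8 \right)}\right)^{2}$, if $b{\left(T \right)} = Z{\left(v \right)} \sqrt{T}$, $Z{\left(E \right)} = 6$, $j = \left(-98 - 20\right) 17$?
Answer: $-1754 - 144 i \sqrt{2} \approx -1754.0 - 203.65 i$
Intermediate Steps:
$v = 0$ ($v = 0 \cdot 6 = 0$)
$j = -2006$ ($j = \left(-118\right) 17 = -2006$)
$b{\left(T \right)} = 6 \sqrt{T}$
$j - \left(V{\left(6 \right)} + b{\left(-8 \right)}\right)^{2} = -2006 - \left(6 + 6 \sqrt{-8}\right)^{2} = -2006 - \left(6 + 6 \cdot 2 i \sqrt{2}\right)^{2} = -2006 - \left(6 + 12 i \sqrt{2}\right)^{2}$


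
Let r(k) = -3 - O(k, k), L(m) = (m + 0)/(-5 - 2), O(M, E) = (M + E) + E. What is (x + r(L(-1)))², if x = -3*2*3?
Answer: 22500/49 ≈ 459.18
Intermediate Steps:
O(M, E) = M + 2*E (O(M, E) = (E + M) + E = M + 2*E)
L(m) = -m/7 (L(m) = m/(-7) = m*(-⅐) = -m/7)
r(k) = -3 - 3*k (r(k) = -3 - (k + 2*k) = -3 - 3*k)
x = -18 (x = -6*3 = -18)
(x + r(L(-1)))² = (-18 + (-3 - (-3)*(-1)/7))² = (-18 + (-3 - 3*⅐))² = (-18 + (-3 - 3/7))² = (-18 - 24/7)² = (-150/7)² = 22500/49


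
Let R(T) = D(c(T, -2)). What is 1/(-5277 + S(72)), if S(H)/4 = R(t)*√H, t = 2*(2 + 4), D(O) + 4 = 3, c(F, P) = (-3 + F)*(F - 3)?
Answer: -1759/9281859 + 8*√2/9281859 ≈ -0.00018829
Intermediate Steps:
c(F, P) = (-3 + F)² (c(F, P) = (-3 + F)*(-3 + F) = (-3 + F)²)
D(O) = -1 (D(O) = -4 + 3 = -1)
t = 12 (t = 2*6 = 12)
R(T) = -1
S(H) = -4*√H (S(H) = 4*(-√H) = -4*√H)
1/(-5277 + S(72)) = 1/(-5277 - 24*√2)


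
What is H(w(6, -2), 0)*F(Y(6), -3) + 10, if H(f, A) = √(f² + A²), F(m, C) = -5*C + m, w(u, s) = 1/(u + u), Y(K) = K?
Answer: 47/4 ≈ 11.750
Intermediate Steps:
w(u, s) = 1/(2*u)
F(m, C) = m - 5*C
H(f, A) = √(A² + f²)
H(w(6, -2), 0)*F(Y(6), -3) + 10 = √(0² + ((½)/6)²)*(6 - 5*(-3)) + 10 = √(0 + ((½)*(⅙))²)*(6 + 15) + 10 = √(0 + (1/12)²)*21 + 10 = √(0 + 1/144)*21 + 10 = √(1/144)*21 + 10 = (1/12)*21 + 10 = 7/4 + 10 = 47/4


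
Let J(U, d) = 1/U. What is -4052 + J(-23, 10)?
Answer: -93197/23 ≈ -4052.0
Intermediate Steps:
-4052 + J(-23, 10) = -4052 + 1/(-23) = -4052 - 1/23 = -93197/23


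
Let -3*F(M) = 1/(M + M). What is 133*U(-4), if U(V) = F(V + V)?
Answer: 133/48 ≈ 2.7708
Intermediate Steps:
F(M) = -1/(6*M) (F(M) = -1/(3*(M + M)) = -1/(2*M)/3 = -1/(6*M))
U(V) = -1/(12*V) (U(V) = -1/(6*(V + V)) = -1/(2*V)/6 = -1/(12*V))
133*U(-4) = 133*(-1/12/(-4)) = 133*(-1/12*(-¼)) = 133*(1/48) = 133/48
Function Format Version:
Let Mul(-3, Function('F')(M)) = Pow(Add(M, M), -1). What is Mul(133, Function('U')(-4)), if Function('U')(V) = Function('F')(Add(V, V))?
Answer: Rational(133, 48) ≈ 2.7708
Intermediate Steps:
Function('F')(M) = Mul(Rational(-1, 6), Pow(M, -1)) (Function('F')(M) = Mul(Rational(-1, 3), Pow(Add(M, M), -1)) = Mul(Rational(-1, 3), Pow(Mul(2, M), -1)) = Mul(Rational(-1, 3), Mul(Rational(1, 2), Pow(M, -1))) = Mul(Rational(-1, 6), Pow(M, -1)))
Function('U')(V) = Mul(Rational(-1, 12), Pow(V, -1)) (Function('U')(V) = Mul(Rational(-1, 6), Pow(Add(V, V), -1)) = Mul(Rational(-1, 6), Pow(Mul(2, V), -1)) = Mul(Rational(-1, 6), Mul(Rational(1, 2), Pow(V, -1))) = Mul(Rational(-1, 12), Pow(V, -1)))
Mul(133, Function('U')(-4)) = Mul(133, Mul(Rational(-1, 12), Pow(-4, -1))) = Mul(133, Mul(Rational(-1, 12), Rational(-1, 4))) = Mul(133, Rational(1, 48)) = Rational(133, 48)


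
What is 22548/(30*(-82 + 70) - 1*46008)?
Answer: -1879/3864 ≈ -0.48628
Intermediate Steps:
22548/(30*(-82 + 70) - 1*46008) = 22548/(30*(-12) - 46008) = 22548/(-360 - 46008) = 22548/(-46368) = 22548*(-1/46368) = -1879/3864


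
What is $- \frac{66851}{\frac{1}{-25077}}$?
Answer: $1676422527$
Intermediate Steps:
$- \frac{66851}{\frac{1}{-25077}} = - \frac{66851}{- \frac{1}{25077}} = \left(-66851\right) \left(-25077\right) = 1676422527$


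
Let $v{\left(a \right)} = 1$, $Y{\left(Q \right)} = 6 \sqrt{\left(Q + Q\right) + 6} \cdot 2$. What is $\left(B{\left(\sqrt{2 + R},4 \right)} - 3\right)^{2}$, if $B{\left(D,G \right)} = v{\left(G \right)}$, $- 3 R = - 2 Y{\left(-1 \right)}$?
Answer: $4$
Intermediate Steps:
$Y{\left(Q \right)} = 12 \sqrt{6 + 2 Q}$ ($Y{\left(Q \right)} = 6 \sqrt{2 Q + 6} \cdot 2 = 6 \sqrt{6 + 2 Q} 2 = 12 \sqrt{6 + 2 Q}$)
$R = 16$ ($R = - \frac{\left(-2\right) 12 \sqrt{6 + 2 \left(-1\right)}}{3} = - \frac{\left(-2\right) 12 \sqrt{6 - 2}}{3} = - \frac{\left(-2\right) 12 \sqrt{4}}{3} = - \frac{\left(-2\right) 12 \cdot 2}{3} = - \frac{\left(-2\right) 24}{3} = \left(- \frac{1}{3}\right) \left(-48\right) = 16$)
$B{\left(D,G \right)} = 1$
$\left(B{\left(\sqrt{2 + R},4 \right)} - 3\right)^{2} = \left(1 - 3\right)^{2} = \left(-2\right)^{2} = 4$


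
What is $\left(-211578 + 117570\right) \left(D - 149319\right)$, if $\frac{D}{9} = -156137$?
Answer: $146140324416$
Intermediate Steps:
$D = -1405233$ ($D = 9 \left(-156137\right) = -1405233$)
$\left(-211578 + 117570\right) \left(D - 149319\right) = \left(-211578 + 117570\right) \left(-1405233 - 149319\right) = \left(-94008\right) \left(-1554552\right) = 146140324416$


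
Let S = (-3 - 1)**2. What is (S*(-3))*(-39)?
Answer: 1872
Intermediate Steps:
S = 16 (S = (-4)**2 = 16)
(S*(-3))*(-39) = (16*(-3))*(-39) = -48*(-39) = 1872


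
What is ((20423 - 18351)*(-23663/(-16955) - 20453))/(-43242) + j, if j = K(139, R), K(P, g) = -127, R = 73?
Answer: 312684027287/366584055 ≈ 852.97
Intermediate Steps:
j = -127
((20423 - 18351)*(-23663/(-16955) - 20453))/(-43242) + j = ((20423 - 18351)*(-23663/(-16955) - 20453))/(-43242) - 127 = (2072*(-23663*(-1/16955) - 20453))*(-1/43242) - 127 = (2072*(23663/16955 - 20453))*(-1/43242) - 127 = (2072*(-346756952/16955))*(-1/43242) - 127 = -718480404544/16955*(-1/43242) - 127 = 359240202272/366584055 - 127 = 312684027287/366584055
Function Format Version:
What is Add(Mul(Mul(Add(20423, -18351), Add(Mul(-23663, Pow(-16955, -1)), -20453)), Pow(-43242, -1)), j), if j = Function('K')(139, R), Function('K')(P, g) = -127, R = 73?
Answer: Rational(312684027287, 366584055) ≈ 852.97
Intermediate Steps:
j = -127
Add(Mul(Mul(Add(20423, -18351), Add(Mul(-23663, Pow(-16955, -1)), -20453)), Pow(-43242, -1)), j) = Add(Mul(Mul(Add(20423, -18351), Add(Mul(-23663, Pow(-16955, -1)), -20453)), Pow(-43242, -1)), -127) = Add(Mul(Mul(2072, Add(Mul(-23663, Rational(-1, 16955)), -20453)), Rational(-1, 43242)), -127) = Add(Mul(Mul(2072, Add(Rational(23663, 16955), -20453)), Rational(-1, 43242)), -127) = Add(Mul(Mul(2072, Rational(-346756952, 16955)), Rational(-1, 43242)), -127) = Add(Mul(Rational(-718480404544, 16955), Rational(-1, 43242)), -127) = Add(Rational(359240202272, 366584055), -127) = Rational(312684027287, 366584055)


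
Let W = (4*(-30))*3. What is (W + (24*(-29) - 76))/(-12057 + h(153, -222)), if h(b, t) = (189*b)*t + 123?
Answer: 283/1607877 ≈ 0.00017601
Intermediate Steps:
h(b, t) = 123 + 189*b*t (h(b, t) = 189*b*t + 123 = 123 + 189*b*t)
W = -360 (W = -120*3 = -360)
(W + (24*(-29) - 76))/(-12057 + h(153, -222)) = (-360 + (24*(-29) - 76))/(-12057 + (123 + 189*153*(-222))) = (-360 + (-696 - 76))/(-12057 + (123 - 6419574)) = (-360 - 772)/(-12057 - 6419451) = -1132/(-6431508) = -1132*(-1/6431508) = 283/1607877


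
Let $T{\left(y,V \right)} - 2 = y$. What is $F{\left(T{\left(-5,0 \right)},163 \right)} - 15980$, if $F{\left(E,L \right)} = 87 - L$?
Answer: $-16056$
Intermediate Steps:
$T{\left(y,V \right)} = 2 + y$
$F{\left(T{\left(-5,0 \right)},163 \right)} - 15980 = \left(87 - 163\right) - 15980 = -76 - 15980 = -16056$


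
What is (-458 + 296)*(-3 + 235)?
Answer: -37584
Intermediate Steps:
(-458 + 296)*(-3 + 235) = -162*232 = -37584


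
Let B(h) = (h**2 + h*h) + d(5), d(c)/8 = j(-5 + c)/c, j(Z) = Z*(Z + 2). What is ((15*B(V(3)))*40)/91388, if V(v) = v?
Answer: 2700/22847 ≈ 0.11818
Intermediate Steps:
j(Z) = Z*(2 + Z)
d(c) = 8*(-5 + c)*(-3 + c)/c (d(c) = 8*(((-5 + c)*(2 + (-5 + c)))/c) = 8*(((-5 + c)*(-3 + c))/c) = 8*((-5 + c)*(-3 + c)/c) = 8*(-5 + c)*(-3 + c)/c)
B(h) = 2*h**2 (B(h) = (h**2 + h*h) + (-64 + 8*5 + 120/5) = (h**2 + h**2) + (-64 + 40 + 120*(1/5)) = 2*h**2 + (-64 + 40 + 24) = 2*h**2 + 0 = 2*h**2)
((15*B(V(3)))*40)/91388 = ((15*(2*3**2))*40)/91388 = ((15*(2*9))*40)*(1/91388) = ((15*18)*40)*(1/91388) = (270*40)*(1/91388) = 10800*(1/91388) = 2700/22847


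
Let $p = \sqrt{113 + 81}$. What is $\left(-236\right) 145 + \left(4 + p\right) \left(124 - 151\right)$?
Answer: $-34328 - 27 \sqrt{194} \approx -34704.0$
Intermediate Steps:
$p = \sqrt{194} \approx 13.928$
$\left(-236\right) 145 + \left(4 + p\right) \left(124 - 151\right) = \left(-236\right) 145 + \left(4 + \sqrt{194}\right) \left(124 - 151\right) = -34220 + \left(4 + \sqrt{194}\right) \left(-27\right) = -34220 - \left(108 + 27 \sqrt{194}\right) = -34328 - 27 \sqrt{194}$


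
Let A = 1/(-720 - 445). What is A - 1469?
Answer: -1711386/1165 ≈ -1469.0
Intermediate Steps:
A = -1/1165 (A = 1/(-1165) = -1/1165 ≈ -0.00085837)
A - 1469 = -1/1165 - 1469 = -1711386/1165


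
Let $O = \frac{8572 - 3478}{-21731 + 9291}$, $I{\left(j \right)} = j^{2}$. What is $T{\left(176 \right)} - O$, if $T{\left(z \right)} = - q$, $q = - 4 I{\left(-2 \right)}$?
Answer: $\frac{102067}{6220} \approx 16.409$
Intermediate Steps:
$O = - \frac{2547}{6220}$ ($O = \frac{5094}{-12440} = 5094 \left(- \frac{1}{12440}\right) = - \frac{2547}{6220} \approx -0.40949$)
$q = -16$ ($q = - 4 \left(-2\right)^{2} = \left(-4\right) 4 = -16$)
$T{\left(z \right)} = 16$ ($T{\left(z \right)} = \left(-1\right) \left(-16\right) = 16$)
$T{\left(176 \right)} - O = 16 - - \frac{2547}{6220} = 16 + \frac{2547}{6220} = \frac{102067}{6220}$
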